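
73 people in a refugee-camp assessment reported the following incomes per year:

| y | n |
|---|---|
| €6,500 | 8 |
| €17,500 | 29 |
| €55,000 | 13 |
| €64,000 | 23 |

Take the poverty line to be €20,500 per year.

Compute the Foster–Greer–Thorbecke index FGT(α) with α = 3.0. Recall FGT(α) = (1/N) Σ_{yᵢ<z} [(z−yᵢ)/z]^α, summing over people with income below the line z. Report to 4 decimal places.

0.0362

Below z: 8×€6,500, 29×€17,500 (q = 37 of N = 73).
Gap ratios (z−y)/z: (20500−6500)/20500 = 0.6829 (×8); (20500−17500)/20500 = 0.1463 (×29).
Raised to α = 3.0: 0.31851 (×8); 0.00313 (×29).
Sum = 2.638963; FGT(3.0) = 2.638963 / 73 = 0.0362.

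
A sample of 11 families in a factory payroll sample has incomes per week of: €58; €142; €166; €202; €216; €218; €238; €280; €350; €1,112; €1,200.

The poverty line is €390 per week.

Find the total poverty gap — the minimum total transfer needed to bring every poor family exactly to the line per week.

€1,640

Below the line: €58, €142, €166, €202, €216, €218, €238, €280, €350 (q = 9 of N = 11).
Individual gaps: 390−58 = 332; 390−142 = 248; 390−166 = 224; 390−202 = 188; 390−216 = 174; 390−218 = 172; 390−238 = 152; 390−280 = 110; 390−350 = 40.
Aggregate gap = €1,640.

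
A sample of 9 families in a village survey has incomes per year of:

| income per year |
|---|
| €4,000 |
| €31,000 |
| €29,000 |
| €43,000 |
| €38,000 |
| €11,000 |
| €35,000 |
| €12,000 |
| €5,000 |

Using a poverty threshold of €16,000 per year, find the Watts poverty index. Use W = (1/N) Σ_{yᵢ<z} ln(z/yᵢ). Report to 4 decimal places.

0.3569

Below the line: €4,000, €5,000, €11,000, €12,000 (q = 4 of N = 9).
Log shortfalls: ln(16000/4000) = 1.3863; ln(16000/5000) = 1.1632; ln(16000/11000) = 0.3747; ln(16000/12000) = 0.2877.
W = 3.211821 / 9 = 0.3569.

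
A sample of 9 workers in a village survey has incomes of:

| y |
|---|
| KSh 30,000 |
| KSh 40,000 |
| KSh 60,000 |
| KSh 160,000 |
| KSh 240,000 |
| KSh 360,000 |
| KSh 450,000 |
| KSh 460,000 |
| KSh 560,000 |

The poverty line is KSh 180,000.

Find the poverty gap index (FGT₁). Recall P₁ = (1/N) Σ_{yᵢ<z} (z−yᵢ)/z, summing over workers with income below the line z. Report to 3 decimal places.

0.265

Poor units: KSh 30,000, KSh 40,000, KSh 60,000, KSh 160,000 (q = 4 of N = 9).
Shortfall ratios: (180000−30000)/180000 = 0.8333; (180000−40000)/180000 = 0.7778; (180000−60000)/180000 = 0.6667; (180000−160000)/180000 = 0.1111.
Sum of shortfalls = 2.388889; P₁ averages over all N: 2.388889 / 9 = 0.265.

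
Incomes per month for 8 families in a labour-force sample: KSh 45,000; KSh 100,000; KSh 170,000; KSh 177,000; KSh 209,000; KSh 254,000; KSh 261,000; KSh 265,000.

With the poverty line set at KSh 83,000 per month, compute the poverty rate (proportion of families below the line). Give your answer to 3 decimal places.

0.125

1 of the 8 families have income below KSh 83,000.
H = 1/8 = 0.125.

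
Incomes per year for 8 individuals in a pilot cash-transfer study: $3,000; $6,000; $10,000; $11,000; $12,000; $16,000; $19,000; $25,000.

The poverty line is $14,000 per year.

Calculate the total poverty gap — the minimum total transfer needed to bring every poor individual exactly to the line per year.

Poor units: $3,000, $6,000, $10,000, $11,000, $12,000 (q = 5 of N = 8).
Individual gaps: 14000−3000 = 11000; 14000−6000 = 8000; 14000−10000 = 4000; 14000−11000 = 3000; 14000−12000 = 2000.
Aggregate gap = $28,000.

$28,000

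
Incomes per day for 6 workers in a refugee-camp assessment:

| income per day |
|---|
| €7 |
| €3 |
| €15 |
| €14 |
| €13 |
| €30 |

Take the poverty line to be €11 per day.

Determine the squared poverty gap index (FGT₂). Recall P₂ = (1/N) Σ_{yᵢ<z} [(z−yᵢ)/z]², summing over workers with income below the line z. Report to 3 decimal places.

Incomes under z: €3, €7 (q = 2 of N = 6).
Normalized shortfalls: (11−3)/11 = 0.7273; (11−7)/11 = 0.3636.
Squared: 0.5289; 0.1322.
Sum = 0.661157; P₂ = 0.661157 / 6 = 0.110.

0.110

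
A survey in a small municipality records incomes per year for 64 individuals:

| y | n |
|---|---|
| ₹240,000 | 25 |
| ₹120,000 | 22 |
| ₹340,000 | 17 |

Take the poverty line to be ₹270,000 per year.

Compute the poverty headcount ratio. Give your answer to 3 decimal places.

47 of the 64 individuals have income below ₹270,000.
H = 47/64 = 0.734.

0.734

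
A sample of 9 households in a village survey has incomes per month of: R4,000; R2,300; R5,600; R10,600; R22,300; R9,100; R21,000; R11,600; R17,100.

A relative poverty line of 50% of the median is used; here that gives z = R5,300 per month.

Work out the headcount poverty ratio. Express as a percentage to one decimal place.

2 of the 9 households have income below R5,300.
H = 2/9 = 22.2%.

22.2%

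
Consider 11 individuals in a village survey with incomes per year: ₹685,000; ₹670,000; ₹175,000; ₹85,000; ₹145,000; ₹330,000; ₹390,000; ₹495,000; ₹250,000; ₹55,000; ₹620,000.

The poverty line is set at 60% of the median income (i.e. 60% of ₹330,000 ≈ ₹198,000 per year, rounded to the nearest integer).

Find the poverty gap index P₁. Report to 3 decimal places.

0.152

Poor units: ₹55,000, ₹85,000, ₹145,000, ₹175,000 (q = 4 of N = 11).
Shortfall ratios: (198000−55000)/198000 = 0.7222; (198000−85000)/198000 = 0.5707; (198000−145000)/198000 = 0.2677; (198000−175000)/198000 = 0.1162.
Σ = 1.676768. Dividing by the full population N = 11 gives P₁ = 0.152.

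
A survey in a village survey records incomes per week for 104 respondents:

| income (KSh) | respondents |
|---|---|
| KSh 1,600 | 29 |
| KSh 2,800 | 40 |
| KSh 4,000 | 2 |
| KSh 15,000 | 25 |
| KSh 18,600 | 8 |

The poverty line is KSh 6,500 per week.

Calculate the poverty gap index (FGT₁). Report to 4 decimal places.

Poor units: 29×KSh 1,600, 40×KSh 2,800, 2×KSh 4,000 (q = 71 of N = 104).
Normalized shortfalls: (6500−1600)/6500 = 0.7538 (×29); (6500−2800)/6500 = 0.5692 (×40); (6500−4000)/6500 = 0.3846 (×2).
Sum of shortfalls = 45.400000; P₁ averages over all N: 45.400000 / 104 = 0.4365.

0.4365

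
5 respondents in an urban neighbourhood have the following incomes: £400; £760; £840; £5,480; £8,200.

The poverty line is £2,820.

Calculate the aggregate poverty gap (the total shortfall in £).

Below z: £400, £760, £840 (q = 3 of N = 5).
Individual gaps: 2820−400 = 2420; 2820−760 = 2060; 2820−840 = 1980.
Aggregate gap = £6,460.

£6,460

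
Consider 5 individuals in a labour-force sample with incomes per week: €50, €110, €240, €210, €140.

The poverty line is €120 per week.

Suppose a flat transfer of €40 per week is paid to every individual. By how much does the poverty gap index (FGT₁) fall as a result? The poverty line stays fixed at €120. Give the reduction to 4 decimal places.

Before: below the line — €50, €110; poverty gap index (FGT₁) = 0.133333.
After the €40 transfer: below the line — €90; poverty gap index (FGT₁) = 0.050000.
Reduction = 0.133333 − 0.050000 = 0.0833.

0.0833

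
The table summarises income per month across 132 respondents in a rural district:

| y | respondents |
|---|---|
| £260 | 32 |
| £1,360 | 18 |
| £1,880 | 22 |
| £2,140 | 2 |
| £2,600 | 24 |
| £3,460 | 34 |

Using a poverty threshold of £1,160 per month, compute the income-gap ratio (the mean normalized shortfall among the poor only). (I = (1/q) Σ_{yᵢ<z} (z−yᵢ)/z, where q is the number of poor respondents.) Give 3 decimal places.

0.776

Below the line: 32×£260 (q = 32 of N = 132).
Shortfall ratios (z−y)/z: 0.7759 (×32); sum = 24.827586.
I averages over the q = 32 poor units only: 24.827586 / 32 = 0.776.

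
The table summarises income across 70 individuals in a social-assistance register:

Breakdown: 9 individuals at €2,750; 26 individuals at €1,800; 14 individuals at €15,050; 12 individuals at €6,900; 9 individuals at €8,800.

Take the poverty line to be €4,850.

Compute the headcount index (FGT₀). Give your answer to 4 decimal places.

0.5000

35 of the 70 individuals have income below €4,850.
H = 35/70 = 0.5000.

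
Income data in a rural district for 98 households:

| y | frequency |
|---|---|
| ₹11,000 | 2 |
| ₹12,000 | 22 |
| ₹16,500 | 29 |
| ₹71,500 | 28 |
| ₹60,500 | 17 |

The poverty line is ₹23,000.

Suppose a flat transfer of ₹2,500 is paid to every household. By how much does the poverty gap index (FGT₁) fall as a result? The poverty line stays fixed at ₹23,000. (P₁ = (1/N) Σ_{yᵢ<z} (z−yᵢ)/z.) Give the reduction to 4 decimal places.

0.0588

Before: below the line — 2×₹11,000, 22×₹12,000, 29×₹16,500; poverty gap index (FGT₁) = 0.201642.
After the ₹2,500 transfer: below the line — 2×₹13,500, 22×₹14,500, 29×₹19,000; poverty gap index (FGT₁) = 0.142857.
Reduction = 0.201642 − 0.142857 = 0.0588.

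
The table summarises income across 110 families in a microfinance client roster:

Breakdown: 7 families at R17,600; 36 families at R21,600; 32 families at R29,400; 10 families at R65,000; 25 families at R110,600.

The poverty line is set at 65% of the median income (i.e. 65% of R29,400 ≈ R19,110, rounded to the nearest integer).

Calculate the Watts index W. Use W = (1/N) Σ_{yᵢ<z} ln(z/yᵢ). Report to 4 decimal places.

Incomes under z: 7×R17,600 (q = 7 of N = 110).
Log shortfalls: ln(19110/17600) = 0.0823 (×7).
W = 0.576190 / 110 = 0.0052.

0.0052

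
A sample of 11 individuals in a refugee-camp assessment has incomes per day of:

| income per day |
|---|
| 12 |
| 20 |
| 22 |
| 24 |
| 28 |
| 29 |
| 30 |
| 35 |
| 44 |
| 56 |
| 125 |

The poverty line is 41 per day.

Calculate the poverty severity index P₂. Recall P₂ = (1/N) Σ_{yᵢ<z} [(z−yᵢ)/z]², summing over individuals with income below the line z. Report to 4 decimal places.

Below z: 12, 20, 22, 24, 28, 29, 30, 35 (q = 8 of N = 11).
Gap ratios (z−y)/z: (41−12)/41 = 0.7073; (41−20)/41 = 0.5122; (41−22)/41 = 0.4634; (41−24)/41 = 0.4146; (41−28)/41 = 0.3171; (41−29)/41 = 0.2927; (41−30)/41 = 0.2683; (41−35)/41 = 0.1463.
Squared: 0.5003; 0.2623; 0.2148; 0.1719; 0.1005; 0.0857; 0.0720; 0.0214.
Sum = 1.428911; P₂ = 1.428911 / 11 = 0.1299.

0.1299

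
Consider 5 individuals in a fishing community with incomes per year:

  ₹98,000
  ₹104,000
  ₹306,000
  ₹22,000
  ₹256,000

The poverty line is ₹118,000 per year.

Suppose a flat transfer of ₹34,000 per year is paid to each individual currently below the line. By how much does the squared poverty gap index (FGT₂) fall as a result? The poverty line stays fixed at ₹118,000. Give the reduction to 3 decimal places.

Before: below the line — ₹22,000, ₹98,000, ₹104,000; squared poverty gap index (FGT₂) = 0.14094.
After the ₹34,000 transfer: below the line — ₹56,000; squared poverty gap index (FGT₂) = 0.05521.
Reduction = 0.14094 − 0.05521 = 0.086.

0.086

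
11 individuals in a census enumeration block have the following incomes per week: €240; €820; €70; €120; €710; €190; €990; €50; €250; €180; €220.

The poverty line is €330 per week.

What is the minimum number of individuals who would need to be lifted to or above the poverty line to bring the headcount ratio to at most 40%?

Currently q = 8 of N = 11 are below the line (H = 0.727).
A headcount ratio of at most 40% allows at most ⌊0.40 × 11⌋ = 4 poor individuals.
So at least 8 − 4 = 4 must be lifted.

4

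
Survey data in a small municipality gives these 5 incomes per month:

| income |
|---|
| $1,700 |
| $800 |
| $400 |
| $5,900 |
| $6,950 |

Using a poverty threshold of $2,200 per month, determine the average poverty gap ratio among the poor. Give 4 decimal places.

0.5606

Poor units: $400, $800, $1,700 (q = 3 of N = 5).
Shortfall ratios (z−y)/z: 0.8182, 0.6364, 0.2273; sum = 1.681818.
The income-gap ratio divides by q (the poor only): 1.681818 / 3 = 0.5606.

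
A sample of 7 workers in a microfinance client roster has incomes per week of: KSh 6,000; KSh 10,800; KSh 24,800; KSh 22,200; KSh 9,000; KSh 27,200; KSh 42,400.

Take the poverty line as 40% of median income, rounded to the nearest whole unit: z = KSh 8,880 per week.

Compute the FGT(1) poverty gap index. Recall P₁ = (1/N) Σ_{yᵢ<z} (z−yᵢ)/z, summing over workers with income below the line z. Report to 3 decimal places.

Below the line: KSh 6,000 (q = 1 of N = 7).
Normalized shortfalls: (8880−6000)/8880 = 0.3243.
Sum of shortfalls = 0.324324; P₁ averages over all N: 0.324324 / 7 = 0.046.

0.046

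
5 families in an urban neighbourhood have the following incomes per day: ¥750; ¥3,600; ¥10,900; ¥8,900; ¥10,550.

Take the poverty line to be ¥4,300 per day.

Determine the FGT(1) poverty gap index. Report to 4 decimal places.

Below z: ¥750, ¥3,600 (q = 2 of N = 5).
Relative gaps: (4300−750)/4300 = 0.8256; (4300−3600)/4300 = 0.1628.
Sum of shortfalls = 0.988372; P₁ averages over all N: 0.988372 / 5 = 0.1977.

0.1977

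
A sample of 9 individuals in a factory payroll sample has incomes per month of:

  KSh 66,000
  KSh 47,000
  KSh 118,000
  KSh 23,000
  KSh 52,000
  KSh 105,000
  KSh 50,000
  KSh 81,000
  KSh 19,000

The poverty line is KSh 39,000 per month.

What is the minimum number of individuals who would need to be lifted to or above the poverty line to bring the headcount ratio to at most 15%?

Currently q = 2 of N = 9 are below the line (H = 0.222).
A headcount ratio of at most 15% allows at most ⌊0.15 × 9⌋ = 1 poor individuals.
So at least 2 − 1 = 1 must be lifted.

1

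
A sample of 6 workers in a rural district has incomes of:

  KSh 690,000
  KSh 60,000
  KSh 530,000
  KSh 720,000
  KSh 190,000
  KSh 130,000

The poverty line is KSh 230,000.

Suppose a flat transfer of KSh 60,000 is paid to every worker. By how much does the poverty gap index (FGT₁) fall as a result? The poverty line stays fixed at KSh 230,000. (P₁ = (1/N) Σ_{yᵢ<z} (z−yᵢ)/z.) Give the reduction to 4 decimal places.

Before: below the line — KSh 60,000, KSh 130,000, KSh 190,000; poverty gap index (FGT₁) = 0.224638.
After the KSh 60,000 transfer: below the line — KSh 120,000, KSh 190,000; poverty gap index (FGT₁) = 0.108696.
Reduction = 0.224638 − 0.108696 = 0.1159.

0.1159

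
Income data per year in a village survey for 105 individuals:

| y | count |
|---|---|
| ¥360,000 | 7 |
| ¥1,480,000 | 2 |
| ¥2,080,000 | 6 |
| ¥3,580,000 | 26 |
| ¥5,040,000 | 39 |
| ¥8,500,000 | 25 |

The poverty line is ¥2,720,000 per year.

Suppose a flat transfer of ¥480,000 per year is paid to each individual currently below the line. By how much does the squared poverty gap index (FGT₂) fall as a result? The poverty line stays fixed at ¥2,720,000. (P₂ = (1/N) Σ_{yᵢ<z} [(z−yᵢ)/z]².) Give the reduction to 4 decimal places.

0.0238

Before: below the line — 7×¥360,000, 2×¥1,480,000, 6×¥2,080,000; squared poverty gap index (FGT₂) = 0.057310.
After the ¥480,000 transfer: below the line — 7×¥840,000, 2×¥1,960,000, 6×¥2,560,000; squared poverty gap index (FGT₂) = 0.033533.
Reduction = 0.057310 − 0.033533 = 0.0238.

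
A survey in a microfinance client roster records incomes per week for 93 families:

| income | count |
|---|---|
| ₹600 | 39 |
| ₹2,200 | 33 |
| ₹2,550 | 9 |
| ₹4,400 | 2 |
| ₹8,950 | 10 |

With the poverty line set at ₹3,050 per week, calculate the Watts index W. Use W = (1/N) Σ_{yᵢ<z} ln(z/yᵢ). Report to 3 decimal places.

Below z: 39×₹600, 33×₹2,200, 9×₹2,550 (q = 81 of N = 93).
Log gaps: ln(3050/600) = 1.6260 (×39); ln(3050/2200) = 0.3267 (×33); ln(3050/2550) = 0.1790 (×9).
W = 75.804735 / 93 = 0.815.

0.815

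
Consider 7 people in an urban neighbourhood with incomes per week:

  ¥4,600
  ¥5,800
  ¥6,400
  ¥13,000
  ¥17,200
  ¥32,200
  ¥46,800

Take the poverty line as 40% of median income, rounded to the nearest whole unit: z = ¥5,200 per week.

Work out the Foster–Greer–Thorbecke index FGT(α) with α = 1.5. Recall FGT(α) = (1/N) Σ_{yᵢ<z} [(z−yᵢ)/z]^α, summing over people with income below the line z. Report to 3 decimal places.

Poor units: ¥4,600 (q = 1 of N = 7).
Normalized shortfalls: (5200−4600)/5200 = 0.1154.
Raised to α = 1.5: 0.03919.
Sum = 0.039194; FGT(1.5) = 0.039194 / 7 = 0.006.

0.006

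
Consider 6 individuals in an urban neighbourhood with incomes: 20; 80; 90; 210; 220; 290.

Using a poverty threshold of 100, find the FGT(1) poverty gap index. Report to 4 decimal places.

0.1833

Below the line: 20, 80, 90 (q = 3 of N = 6).
Shortfall ratios: (100−20)/100 = 0.8000; (100−80)/100 = 0.2000; (100−90)/100 = 0.1000.
Sum of shortfalls = 1.100000; P₁ averages over all N: 1.100000 / 6 = 0.1833.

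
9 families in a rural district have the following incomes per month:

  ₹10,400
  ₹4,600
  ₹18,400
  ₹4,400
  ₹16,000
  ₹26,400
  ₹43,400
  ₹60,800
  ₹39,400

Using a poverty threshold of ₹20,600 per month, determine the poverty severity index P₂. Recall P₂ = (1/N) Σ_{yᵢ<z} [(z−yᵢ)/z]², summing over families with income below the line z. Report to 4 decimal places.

Below the line: ₹4,400, ₹4,600, ₹10,400, ₹16,000, ₹18,400 (q = 5 of N = 9).
Relative gaps: (20600−4400)/20600 = 0.7864; (20600−4600)/20600 = 0.7767; (20600−10400)/20600 = 0.4951; (20600−16000)/20600 = 0.2233; (20600−18400)/20600 = 0.1068.
Squared: 0.6184; 0.6033; 0.2452; 0.0499; 0.0114.
Sum = 1.528136; P₂ = 1.528136 / 9 = 0.1698.

0.1698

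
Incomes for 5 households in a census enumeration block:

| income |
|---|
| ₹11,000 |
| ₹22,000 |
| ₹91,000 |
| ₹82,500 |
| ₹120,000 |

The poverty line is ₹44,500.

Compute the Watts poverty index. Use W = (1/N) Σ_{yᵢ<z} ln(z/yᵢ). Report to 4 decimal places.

Incomes under z: ₹11,000, ₹22,000 (q = 2 of N = 5).
Log shortfalls: ln(44500/11000) = 1.3976; ln(44500/22000) = 0.7044.
W = 2.102041 / 5 = 0.4204.

0.4204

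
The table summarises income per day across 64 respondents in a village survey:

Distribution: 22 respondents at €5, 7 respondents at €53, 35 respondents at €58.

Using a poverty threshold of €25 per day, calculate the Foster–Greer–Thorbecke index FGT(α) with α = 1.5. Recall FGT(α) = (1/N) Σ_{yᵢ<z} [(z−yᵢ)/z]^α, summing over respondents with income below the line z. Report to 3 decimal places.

Below z: 22×€5 (q = 22 of N = 64).
Normalized shortfalls: (25−5)/25 = 0.8000 (×22).
Raised to α = 1.5: 0.71554 (×22).
Sum = 15.741919; FGT(1.5) = 15.741919 / 64 = 0.246.

0.246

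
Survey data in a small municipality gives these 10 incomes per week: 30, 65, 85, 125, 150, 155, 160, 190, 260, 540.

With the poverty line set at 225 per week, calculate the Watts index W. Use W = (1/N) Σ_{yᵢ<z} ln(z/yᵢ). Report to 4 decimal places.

0.6106

Incomes under z: 30, 65, 85, 125, 150, 155, 160, 190 (q = 8 of N = 10).
Log shortfalls: ln(225/30) = 2.0149; ln(225/65) = 1.2417; ln(225/85) = 0.9734; ln(225/125) = 0.5878; ln(225/150) = 0.4055; ln(225/155) = 0.3727; ln(225/160) = 0.3409; ln(225/190) = 0.1691.
W = 6.105995 / 10 = 0.6106.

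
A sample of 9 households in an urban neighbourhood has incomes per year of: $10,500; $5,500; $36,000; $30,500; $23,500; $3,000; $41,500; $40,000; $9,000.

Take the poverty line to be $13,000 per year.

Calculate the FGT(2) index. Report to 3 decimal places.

0.117

Below the line: $3,000, $5,500, $9,000, $10,500 (q = 4 of N = 9).
Relative gaps: (13000−3000)/13000 = 0.7692; (13000−5500)/13000 = 0.5769; (13000−9000)/13000 = 0.3077; (13000−10500)/13000 = 0.1923.
Squared: 0.5917; 0.3328; 0.0947; 0.0370.
Sum = 1.056213; P₂ = 1.056213 / 9 = 0.117.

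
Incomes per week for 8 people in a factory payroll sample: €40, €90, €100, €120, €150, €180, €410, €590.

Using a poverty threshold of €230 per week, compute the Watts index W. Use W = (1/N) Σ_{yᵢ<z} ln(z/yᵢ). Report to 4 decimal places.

0.6054

Below z: €40, €90, €100, €120, €150, €180 (q = 6 of N = 8).
Log gaps: ln(230/40) = 1.7492; ln(230/90) = 0.9383; ln(230/100) = 0.8329; ln(230/120) = 0.6506; ln(230/150) = 0.4274; ln(230/180) = 0.2451.
W = 4.843533 / 8 = 0.6054.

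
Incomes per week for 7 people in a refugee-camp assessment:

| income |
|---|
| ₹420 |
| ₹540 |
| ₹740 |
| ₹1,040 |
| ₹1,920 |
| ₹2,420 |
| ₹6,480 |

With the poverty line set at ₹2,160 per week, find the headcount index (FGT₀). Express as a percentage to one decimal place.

5 of the 7 people have income below ₹2,160.
H = 5/7 = 71.4%.

71.4%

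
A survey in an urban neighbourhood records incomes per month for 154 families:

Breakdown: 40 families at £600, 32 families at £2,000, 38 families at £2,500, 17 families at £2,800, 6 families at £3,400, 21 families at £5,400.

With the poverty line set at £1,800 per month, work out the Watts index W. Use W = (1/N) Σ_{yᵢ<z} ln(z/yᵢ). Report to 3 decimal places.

Below the line: 40×£600 (q = 40 of N = 154).
Log shortfalls: ln(1800/600) = 1.0986 (×40).
W = 43.944492 / 154 = 0.285.

0.285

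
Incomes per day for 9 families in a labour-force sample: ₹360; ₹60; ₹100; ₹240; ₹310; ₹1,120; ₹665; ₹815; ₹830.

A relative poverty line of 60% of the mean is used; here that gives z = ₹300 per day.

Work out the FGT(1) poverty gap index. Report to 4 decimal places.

0.1852

Below the line: ₹60, ₹100, ₹240 (q = 3 of N = 9).
Normalized shortfalls: (300−60)/300 = 0.8000; (300−100)/300 = 0.6667; (300−240)/300 = 0.2000.
Sum of shortfalls = 1.666667; P₁ averages over all N: 1.666667 / 9 = 0.1852.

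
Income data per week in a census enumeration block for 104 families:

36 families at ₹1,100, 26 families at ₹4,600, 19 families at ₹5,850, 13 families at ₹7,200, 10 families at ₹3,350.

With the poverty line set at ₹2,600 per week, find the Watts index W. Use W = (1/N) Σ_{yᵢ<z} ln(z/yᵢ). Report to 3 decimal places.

0.298

Below the line: 36×₹1,100 (q = 36 of N = 104).
Log shortfalls: ln(2600/1100) = 0.8602 (×36).
W = 30.967246 / 104 = 0.298.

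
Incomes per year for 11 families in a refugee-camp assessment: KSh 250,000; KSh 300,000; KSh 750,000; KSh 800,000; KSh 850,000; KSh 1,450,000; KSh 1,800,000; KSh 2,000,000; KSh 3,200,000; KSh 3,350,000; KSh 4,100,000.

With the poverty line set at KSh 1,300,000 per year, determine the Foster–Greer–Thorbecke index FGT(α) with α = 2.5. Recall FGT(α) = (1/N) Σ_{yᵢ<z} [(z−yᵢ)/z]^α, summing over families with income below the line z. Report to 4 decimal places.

Incomes under z: KSh 250,000, KSh 300,000, KSh 750,000, KSh 800,000, KSh 850,000 (q = 5 of N = 11).
Relative gaps: (1300000−250000)/1300000 = 0.8077; (1300000−300000)/1300000 = 0.7692; (1300000−750000)/1300000 = 0.4231; (1300000−800000)/1300000 = 0.3846; (1300000−850000)/1300000 = 0.3462.
Raised to α = 2.5: 0.58629; 0.51897; 0.11643; 0.09174; 0.07050.
Sum = 1.383927; FGT(2.5) = 1.383927 / 11 = 0.1258.

0.1258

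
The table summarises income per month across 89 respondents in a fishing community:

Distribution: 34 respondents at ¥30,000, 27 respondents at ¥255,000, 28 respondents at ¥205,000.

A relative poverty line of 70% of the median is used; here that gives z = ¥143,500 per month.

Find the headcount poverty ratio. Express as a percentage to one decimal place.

38.2%

34 of the 89 respondents have income below ¥143,500.
H = 34/89 = 38.2%.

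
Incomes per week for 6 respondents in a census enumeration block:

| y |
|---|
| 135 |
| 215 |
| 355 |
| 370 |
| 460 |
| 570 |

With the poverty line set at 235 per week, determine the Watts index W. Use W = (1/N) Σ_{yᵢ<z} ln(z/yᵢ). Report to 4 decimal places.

0.1072

Incomes under z: 135, 215 (q = 2 of N = 6).
Log shortfalls: ln(235/135) = 0.5543; ln(235/215) = 0.0889.
W = 0.643258 / 6 = 0.1072.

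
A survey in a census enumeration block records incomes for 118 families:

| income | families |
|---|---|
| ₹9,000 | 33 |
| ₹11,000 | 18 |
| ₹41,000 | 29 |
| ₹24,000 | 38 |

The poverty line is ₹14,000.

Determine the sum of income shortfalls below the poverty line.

Incomes under z: 33×₹9,000, 18×₹11,000 (q = 51 of N = 118).
Individual gaps: 33×(14000−9000) = 165000; 18×(14000−11000) = 54000.
Aggregate gap = ₹219,000.

₹219,000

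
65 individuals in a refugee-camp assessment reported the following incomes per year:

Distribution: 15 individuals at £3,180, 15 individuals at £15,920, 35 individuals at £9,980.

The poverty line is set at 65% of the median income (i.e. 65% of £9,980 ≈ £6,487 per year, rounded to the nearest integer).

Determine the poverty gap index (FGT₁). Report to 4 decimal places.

0.1176

Incomes under z: 15×£3,180 (q = 15 of N = 65).
Relative gaps: (6487−3180)/6487 = 0.5098 (×15).
Sum of shortfalls = 7.646832; P₁ averages over all N: 7.646832 / 65 = 0.1176.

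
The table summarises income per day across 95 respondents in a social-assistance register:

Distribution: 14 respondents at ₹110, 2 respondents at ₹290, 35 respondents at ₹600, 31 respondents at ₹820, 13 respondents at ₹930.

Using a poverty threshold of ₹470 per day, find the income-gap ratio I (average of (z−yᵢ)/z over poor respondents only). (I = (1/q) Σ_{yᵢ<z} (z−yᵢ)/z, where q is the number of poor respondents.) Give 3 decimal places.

0.718

Incomes under z: 14×₹110, 2×₹290 (q = 16 of N = 95).
Shortfall ratios (z−y)/z: 0.7660 (×14), 0.3830 (×2); sum = 11.489362.
I averages over the q = 16 poor units only: 11.489362 / 16 = 0.718.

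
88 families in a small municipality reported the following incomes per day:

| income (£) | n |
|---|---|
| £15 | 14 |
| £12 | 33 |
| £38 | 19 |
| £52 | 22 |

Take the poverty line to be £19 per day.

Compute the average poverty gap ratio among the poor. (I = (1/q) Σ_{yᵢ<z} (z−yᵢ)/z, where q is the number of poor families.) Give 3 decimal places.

Incomes under z: 33×£12, 14×£15 (q = 47 of N = 88).
Relative gaps: 0.3684 (×33), 0.2105 (×14); sum = 15.105263.
I averages over the q = 47 poor units only: 15.105263 / 47 = 0.321.

0.321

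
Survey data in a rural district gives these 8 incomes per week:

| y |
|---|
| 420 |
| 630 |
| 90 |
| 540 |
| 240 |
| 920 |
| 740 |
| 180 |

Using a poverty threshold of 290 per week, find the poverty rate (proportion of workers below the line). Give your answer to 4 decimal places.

3 of the 8 workers have income below 290.
H = 3/8 = 0.3750.

0.3750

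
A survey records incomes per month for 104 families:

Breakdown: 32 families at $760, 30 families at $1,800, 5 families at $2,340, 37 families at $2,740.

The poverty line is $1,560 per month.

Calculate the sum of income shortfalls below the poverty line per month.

$25,600

Incomes under z: 32×$760 (q = 32 of N = 104).
Individual gaps: 32×(1560−760) = 25600.
Aggregate gap = $25,600.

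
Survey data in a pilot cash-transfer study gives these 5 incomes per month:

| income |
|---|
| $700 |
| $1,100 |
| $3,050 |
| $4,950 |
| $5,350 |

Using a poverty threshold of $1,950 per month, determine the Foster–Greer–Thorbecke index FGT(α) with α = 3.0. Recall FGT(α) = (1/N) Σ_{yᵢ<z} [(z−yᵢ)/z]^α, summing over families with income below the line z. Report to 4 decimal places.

Incomes under z: $700, $1,100 (q = 2 of N = 5).
Shortfall ratios: (1950−700)/1950 = 0.6410; (1950−1100)/1950 = 0.4359.
Raised to α = 3.0: 0.26341; 0.08282.
Sum = 0.346230; FGT(3.0) = 0.346230 / 5 = 0.0692.

0.0692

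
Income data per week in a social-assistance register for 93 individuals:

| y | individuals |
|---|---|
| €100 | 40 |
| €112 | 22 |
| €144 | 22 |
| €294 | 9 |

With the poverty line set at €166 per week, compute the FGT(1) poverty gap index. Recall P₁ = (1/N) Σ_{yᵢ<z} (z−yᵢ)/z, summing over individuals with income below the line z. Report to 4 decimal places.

0.2793

Poor units: 40×€100, 22×€112, 22×€144 (q = 84 of N = 93).
Gap ratios (z−y)/z: (166−100)/166 = 0.3976 (×40); (166−112)/166 = 0.3253 (×22); (166−144)/166 = 0.1325 (×22).
Sum of shortfalls = 25.975904; P₁ averages over all N: 25.975904 / 93 = 0.2793.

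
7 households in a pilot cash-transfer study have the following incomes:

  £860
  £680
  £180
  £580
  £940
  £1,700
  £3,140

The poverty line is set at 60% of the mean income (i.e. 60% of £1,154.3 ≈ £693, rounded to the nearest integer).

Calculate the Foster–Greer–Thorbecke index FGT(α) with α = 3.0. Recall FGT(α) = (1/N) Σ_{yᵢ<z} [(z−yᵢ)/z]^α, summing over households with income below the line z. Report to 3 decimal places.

0.059

Poor units: £180, £580, £680 (q = 3 of N = 7).
Gap ratios (z−y)/z: (693−180)/693 = 0.7403; (693−580)/693 = 0.1631; (693−680)/693 = 0.0188.
Raised to α = 3.0: 0.40565; 0.00434; 0.00001.
Sum = 0.409993; FGT(3.0) = 0.409993 / 7 = 0.059.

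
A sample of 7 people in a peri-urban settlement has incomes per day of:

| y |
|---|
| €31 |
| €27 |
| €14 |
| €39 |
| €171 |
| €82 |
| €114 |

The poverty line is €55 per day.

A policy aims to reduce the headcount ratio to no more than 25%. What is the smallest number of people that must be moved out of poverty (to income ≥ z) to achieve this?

Currently q = 4 of N = 7 are below the line (H = 0.571).
A headcount ratio of at most 25% allows at most ⌊0.25 × 7⌋ = 1 poor people.
So at least 4 − 1 = 3 must be lifted.

3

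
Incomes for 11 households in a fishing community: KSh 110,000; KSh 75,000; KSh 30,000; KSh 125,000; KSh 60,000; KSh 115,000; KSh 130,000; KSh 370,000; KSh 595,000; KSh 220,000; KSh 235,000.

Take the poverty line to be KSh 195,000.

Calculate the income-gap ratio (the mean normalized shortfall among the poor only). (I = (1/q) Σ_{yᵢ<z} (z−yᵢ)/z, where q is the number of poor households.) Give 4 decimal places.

0.5275

Poor units: KSh 30,000, KSh 60,000, KSh 75,000, KSh 110,000, KSh 115,000, KSh 125,000, KSh 130,000 (q = 7 of N = 11).
Shortfall ratios (z−y)/z: 0.8462, 0.6923, 0.6154, 0.4359, 0.4103, 0.3590, 0.3333; sum = 3.692308.
I averages over the q = 7 poor units only: 3.692308 / 7 = 0.5275.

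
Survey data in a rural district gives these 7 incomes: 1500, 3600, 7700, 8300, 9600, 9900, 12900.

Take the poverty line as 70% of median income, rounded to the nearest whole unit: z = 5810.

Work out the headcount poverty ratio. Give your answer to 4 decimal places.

0.2857

2 of the 7 people have income below 5810.
H = 2/7 = 0.2857.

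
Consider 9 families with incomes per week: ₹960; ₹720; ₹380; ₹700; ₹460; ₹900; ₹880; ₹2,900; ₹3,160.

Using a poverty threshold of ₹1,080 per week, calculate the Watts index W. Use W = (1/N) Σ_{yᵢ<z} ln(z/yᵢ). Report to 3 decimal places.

0.360

Below z: ₹380, ₹460, ₹700, ₹720, ₹880, ₹900, ₹960 (q = 7 of N = 9).
Log shortfalls: ln(1080/380) = 1.0445; ln(1080/460) = 0.8535; ln(1080/700) = 0.4336; ln(1080/720) = 0.4055; ln(1080/880) = 0.2048; ln(1080/900) = 0.1823; ln(1080/960) = 0.1178.
W = 3.242035 / 9 = 0.360.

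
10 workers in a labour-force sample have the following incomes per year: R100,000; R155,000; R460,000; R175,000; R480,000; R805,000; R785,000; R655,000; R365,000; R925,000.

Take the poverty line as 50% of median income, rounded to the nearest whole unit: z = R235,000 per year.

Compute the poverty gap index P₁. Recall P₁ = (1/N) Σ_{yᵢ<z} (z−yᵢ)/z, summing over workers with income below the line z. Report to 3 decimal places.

0.117

Below the line: R100,000, R155,000, R175,000 (q = 3 of N = 10).
Gap ratios (z−y)/z: (235000−100000)/235000 = 0.5745; (235000−155000)/235000 = 0.3404; (235000−175000)/235000 = 0.2553.
Σ = 1.170213. Dividing by the full population N = 10 gives P₁ = 0.117.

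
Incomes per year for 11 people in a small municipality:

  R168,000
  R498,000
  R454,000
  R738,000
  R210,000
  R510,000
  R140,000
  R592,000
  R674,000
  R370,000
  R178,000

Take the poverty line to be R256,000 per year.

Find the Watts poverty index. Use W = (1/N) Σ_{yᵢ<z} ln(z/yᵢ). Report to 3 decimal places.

Below z: R140,000, R168,000, R178,000, R210,000 (q = 4 of N = 11).
ln(z/y) terms: ln(256000/140000) = 0.6035; ln(256000/168000) = 0.4212; ln(256000/178000) = 0.3634; ln(256000/210000) = 0.1981.
W = 1.586212 / 11 = 0.144.

0.144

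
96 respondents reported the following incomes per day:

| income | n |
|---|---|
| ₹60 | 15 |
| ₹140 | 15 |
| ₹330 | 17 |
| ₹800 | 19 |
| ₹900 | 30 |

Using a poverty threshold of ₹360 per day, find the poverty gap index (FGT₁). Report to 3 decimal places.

0.240

Incomes under z: 15×₹60, 15×₹140, 17×₹330 (q = 47 of N = 96).
Gap ratios (z−y)/z: (360−60)/360 = 0.8333 (×15); (360−140)/360 = 0.6111 (×15); (360−330)/360 = 0.0833 (×17).
Σ = 23.083333. Dividing by the full population N = 96 gives P₁ = 0.240.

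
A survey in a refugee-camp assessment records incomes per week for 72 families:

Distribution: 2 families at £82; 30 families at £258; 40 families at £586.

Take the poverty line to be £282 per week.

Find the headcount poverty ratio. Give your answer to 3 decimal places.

32 of the 72 families have income below £282.
H = 32/72 = 0.444.

0.444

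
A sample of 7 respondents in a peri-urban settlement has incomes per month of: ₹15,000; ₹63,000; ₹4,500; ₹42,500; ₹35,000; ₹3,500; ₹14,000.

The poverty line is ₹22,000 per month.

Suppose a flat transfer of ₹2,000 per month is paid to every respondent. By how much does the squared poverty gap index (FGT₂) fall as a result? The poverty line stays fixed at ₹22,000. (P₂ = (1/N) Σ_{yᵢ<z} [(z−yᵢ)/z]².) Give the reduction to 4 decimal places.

0.0555

Before: below the line — ₹3,500, ₹4,500, ₹14,000, ₹15,000; squared poverty gap index (FGT₂) = 0.224764.
After the ₹2,000 transfer: below the line — ₹5,500, ₹6,500, ₹16,000, ₹17,000; squared poverty gap index (FGT₂) = 0.169274.
Reduction = 0.224764 − 0.169274 = 0.0555.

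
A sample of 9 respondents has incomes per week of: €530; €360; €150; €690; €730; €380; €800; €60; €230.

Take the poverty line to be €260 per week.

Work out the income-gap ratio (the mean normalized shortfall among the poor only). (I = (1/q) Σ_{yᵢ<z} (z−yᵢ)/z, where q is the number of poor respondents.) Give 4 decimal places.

Incomes under z: €60, €150, €230 (q = 3 of N = 9).
Shortfall ratios (z−y)/z: 0.7692, 0.4231, 0.1154; sum = 1.307692.
I averages over the q = 3 poor units only: 1.307692 / 3 = 0.4359.

0.4359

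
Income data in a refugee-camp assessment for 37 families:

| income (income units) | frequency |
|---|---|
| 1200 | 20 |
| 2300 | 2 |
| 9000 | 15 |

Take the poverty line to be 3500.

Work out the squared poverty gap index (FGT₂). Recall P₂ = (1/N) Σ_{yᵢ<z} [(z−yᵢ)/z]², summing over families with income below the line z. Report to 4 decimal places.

Below z: 20×1200, 2×2300 (q = 22 of N = 37).
Normalized shortfalls: (3500−1200)/3500 = 0.6571 (×20); (3500−2300)/3500 = 0.3429 (×2).
Squared: 0.4318 (×20); 0.1176 (×2).
Sum = 8.871837; P₂ = 8.871837 / 37 = 0.2398.

0.2398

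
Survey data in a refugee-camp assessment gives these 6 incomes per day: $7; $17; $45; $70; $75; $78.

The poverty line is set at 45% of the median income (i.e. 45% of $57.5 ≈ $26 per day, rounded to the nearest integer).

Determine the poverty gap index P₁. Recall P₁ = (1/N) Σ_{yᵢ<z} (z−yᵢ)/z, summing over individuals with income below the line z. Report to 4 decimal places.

0.1795

Below the line: $7, $17 (q = 2 of N = 6).
Normalized shortfalls: (26−7)/26 = 0.7308; (26−17)/26 = 0.3462.
Σ = 1.076923. Dividing by the full population N = 6 gives P₁ = 0.1795.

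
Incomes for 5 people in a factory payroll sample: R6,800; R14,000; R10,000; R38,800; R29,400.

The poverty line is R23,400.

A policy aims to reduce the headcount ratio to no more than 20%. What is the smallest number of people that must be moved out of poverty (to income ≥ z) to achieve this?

Currently q = 3 of N = 5 are below the line (H = 0.600).
A headcount ratio of at most 20% allows at most ⌊0.20 × 5⌋ = 1 poor people.
So at least 3 − 1 = 2 must be lifted.

2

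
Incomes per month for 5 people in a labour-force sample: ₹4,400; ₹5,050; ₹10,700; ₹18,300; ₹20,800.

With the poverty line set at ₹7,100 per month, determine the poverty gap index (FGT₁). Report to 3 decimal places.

Poor units: ₹4,400, ₹5,050 (q = 2 of N = 5).
Relative gaps: (7100−4400)/7100 = 0.3803; (7100−5050)/7100 = 0.2887.
Sum of shortfalls = 0.669014; P₁ averages over all N: 0.669014 / 5 = 0.134.

0.134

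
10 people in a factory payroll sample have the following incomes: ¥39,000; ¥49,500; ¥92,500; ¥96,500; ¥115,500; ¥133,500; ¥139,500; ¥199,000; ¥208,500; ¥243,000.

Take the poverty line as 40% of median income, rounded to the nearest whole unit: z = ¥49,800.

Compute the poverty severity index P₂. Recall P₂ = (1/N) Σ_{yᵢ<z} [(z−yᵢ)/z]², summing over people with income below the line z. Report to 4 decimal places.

0.0047

Below the line: ¥39,000, ¥49,500 (q = 2 of N = 10).
Relative gaps: (49800−39000)/49800 = 0.2169; (49800−49500)/49800 = 0.0060.
Squared: 0.0470; 0.0000.
Sum = 0.047068; P₂ = 0.047068 / 10 = 0.0047.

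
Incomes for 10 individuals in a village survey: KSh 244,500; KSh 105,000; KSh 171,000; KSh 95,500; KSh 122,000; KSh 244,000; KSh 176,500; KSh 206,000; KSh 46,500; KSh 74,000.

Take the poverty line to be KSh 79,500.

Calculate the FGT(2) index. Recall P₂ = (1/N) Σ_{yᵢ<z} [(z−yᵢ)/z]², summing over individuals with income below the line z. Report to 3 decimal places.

0.018

Incomes under z: KSh 46,500, KSh 74,000 (q = 2 of N = 10).
Shortfall ratios: (79500−46500)/79500 = 0.4151; (79500−74000)/79500 = 0.0692.
Squared: 0.1723; 0.0048.
Sum = 0.177090; P₂ = 0.177090 / 10 = 0.018.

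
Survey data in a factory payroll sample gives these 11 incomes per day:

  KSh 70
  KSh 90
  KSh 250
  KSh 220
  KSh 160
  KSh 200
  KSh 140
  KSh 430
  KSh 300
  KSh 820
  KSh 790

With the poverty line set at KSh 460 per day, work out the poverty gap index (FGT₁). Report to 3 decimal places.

0.451

Poor units: KSh 70, KSh 90, KSh 140, KSh 160, KSh 200, KSh 220, KSh 250, KSh 300, KSh 430 (q = 9 of N = 11).
Shortfall ratios: (460−70)/460 = 0.8478; (460−90)/460 = 0.8043; (460−140)/460 = 0.6957; (460−160)/460 = 0.6522; (460−200)/460 = 0.5652; (460−220)/460 = 0.5217; (460−250)/460 = 0.4565; (460−300)/460 = 0.3478; (460−430)/460 = 0.0652.
Sum of shortfalls = 4.956522; P₁ averages over all N: 4.956522 / 11 = 0.451.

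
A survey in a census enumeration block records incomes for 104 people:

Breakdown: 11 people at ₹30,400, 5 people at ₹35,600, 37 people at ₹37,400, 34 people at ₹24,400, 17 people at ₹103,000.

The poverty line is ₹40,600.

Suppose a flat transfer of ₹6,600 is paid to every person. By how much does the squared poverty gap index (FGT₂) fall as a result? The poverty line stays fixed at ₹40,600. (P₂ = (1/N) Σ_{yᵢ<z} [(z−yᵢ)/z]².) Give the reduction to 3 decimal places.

Before: below the line — 34×₹24,400, 11×₹30,400, 5×₹35,600, 37×₹37,400; squared poverty gap index (FGT₂) = 0.06167.
After the ₹6,600 transfer: below the line — 34×₹31,000, 11×₹37,000; squared poverty gap index (FGT₂) = 0.01911.
Reduction = 0.06167 − 0.01911 = 0.043.

0.043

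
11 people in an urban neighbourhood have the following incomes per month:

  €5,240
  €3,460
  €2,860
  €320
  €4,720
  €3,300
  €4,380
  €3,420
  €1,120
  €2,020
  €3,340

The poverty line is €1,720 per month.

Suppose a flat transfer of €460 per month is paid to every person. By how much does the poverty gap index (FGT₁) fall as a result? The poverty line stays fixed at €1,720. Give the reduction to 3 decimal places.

Before: below the line — €320, €1,120; poverty gap index (FGT₁) = 0.10571.
After the €460 transfer: below the line — €780, €1,580; poverty gap index (FGT₁) = 0.05708.
Reduction = 0.10571 − 0.05708 = 0.049.

0.049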